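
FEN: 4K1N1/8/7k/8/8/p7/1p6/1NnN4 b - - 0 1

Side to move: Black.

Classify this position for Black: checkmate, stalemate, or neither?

neither

Black to move; black king on h6.
In check: yes, from the white knight on g8.
King squares — g5: available; h5: available; g6: available; g7: available; h7: available.
Legal moves for Black: Kh7, Kg7, Kg6, Kh5, Kg5.
Black is in check but has 5 legal moves → neither.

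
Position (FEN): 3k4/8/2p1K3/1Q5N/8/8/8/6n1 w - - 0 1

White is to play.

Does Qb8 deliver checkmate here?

After Qb8: black king on d8; in check: yes, from the white queen on b8.
King squares — c7: attacked by Qb8; d7: attacked by Ke6; e7: attacked by Ke6; c8: attacked by Qb8; e8: attacked by Qb8.
Black has no legal moves → checkmate.

yes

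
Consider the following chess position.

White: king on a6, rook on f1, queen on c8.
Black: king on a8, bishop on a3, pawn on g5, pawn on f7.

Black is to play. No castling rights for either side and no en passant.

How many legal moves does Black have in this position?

Black to move; king on a8.
In check: yes, from the white queen on c8.
Legal moves: none.
Count: 0.

0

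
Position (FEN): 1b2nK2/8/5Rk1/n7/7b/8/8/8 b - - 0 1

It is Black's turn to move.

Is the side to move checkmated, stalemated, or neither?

neither

Black to move; black king on g6.
In check: yes, from the white rook on f6.
Legal moves for Black: Kh7, Kxf6, Kh5, Kg5, Nxf6, Bxf6.
Black is in check but has 6 legal moves → neither.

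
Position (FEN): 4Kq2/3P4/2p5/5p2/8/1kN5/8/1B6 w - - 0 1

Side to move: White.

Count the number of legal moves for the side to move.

White to move; king on e8.
In check: yes, from the black queen on f8.
Legal moves: Kxf8.
Count: 1.

1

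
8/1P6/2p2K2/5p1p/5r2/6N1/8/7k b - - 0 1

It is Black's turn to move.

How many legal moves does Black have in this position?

3

Black to move; king on h1.
In check: yes, from the white knight on g3.
Legal moves: Kh2, Kg2, Kg1.
Count: 3.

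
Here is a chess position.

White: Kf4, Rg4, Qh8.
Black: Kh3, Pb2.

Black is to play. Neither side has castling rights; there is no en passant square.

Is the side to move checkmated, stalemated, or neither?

checkmate

Black to move; black king on h3.
In check: yes, from the white queen on h8.
King squares — g2: attacked by Rg4; h2: attacked by Qh8; g3: attacked by Kf4; g4: attacked by Kf4; h4: attacked by Rg4.
Legal moves for Black: none.
In check with no legal moves → checkmate.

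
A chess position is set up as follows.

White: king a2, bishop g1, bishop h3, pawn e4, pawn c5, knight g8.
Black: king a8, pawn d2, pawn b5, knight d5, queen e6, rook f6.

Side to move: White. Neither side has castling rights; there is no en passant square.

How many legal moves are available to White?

White to move; king on a2.
In check: no.
Legal moves: Ne7, Nh6, Nxf6, Bxe6, Bf5, Bg4, Bg2, Bf1, Kb3, Ka3, Kb2, Kb1, Ka1, Bd4, Be3, Bh2, Bf2, exd5, c6, e5.
Count: 20.

20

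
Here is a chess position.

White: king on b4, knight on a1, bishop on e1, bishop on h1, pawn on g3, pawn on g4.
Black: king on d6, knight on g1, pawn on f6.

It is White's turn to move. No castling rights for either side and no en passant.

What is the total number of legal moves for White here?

White to move; king on b4.
In check: no.
Legal moves: Kb5, Ka5, Kc4, Ka4, Kc3, Kb3, Ka3, Ba8, Bb7, Bc6, Bd5, Be4, Bf3, Bg2, Bc3, Bf2, Bd2, Nb3, Nc2, g5.
Count: 20.

20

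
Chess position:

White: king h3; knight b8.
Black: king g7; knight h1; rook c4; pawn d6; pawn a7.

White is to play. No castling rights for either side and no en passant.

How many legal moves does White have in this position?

5

White to move; king on h3.
In check: no.
Legal moves: Nd7, Nc6, Na6, Kh2, Kg2.
Count: 5.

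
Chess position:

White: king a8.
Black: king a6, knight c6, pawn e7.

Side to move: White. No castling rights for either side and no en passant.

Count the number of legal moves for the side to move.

0

White to move; king on a8.
In check: no.
Legal moves: none.
Count: 0.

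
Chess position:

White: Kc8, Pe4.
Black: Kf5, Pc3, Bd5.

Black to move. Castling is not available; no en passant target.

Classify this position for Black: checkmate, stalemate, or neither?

Black to move; black king on f5.
In check: yes, from the white pawn on e4.
Legal moves for Black: Kg6, Kf6, Ke6, Kg5, Ke5, Kg4, Kf4, Kxe4, Bxe4.
Black is in check but has 9 legal moves → neither.

neither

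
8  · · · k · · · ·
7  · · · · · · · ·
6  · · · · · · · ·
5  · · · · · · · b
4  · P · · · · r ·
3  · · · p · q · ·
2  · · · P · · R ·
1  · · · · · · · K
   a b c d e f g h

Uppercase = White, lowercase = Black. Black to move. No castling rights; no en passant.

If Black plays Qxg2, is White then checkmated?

yes

After Qxg2: white king on h1; in check: yes, from the black queen on g2.
King squares — g1: attacked by Qg2; g2: attacked by Rg4; h2: attacked by Qg2.
White has no legal moves → checkmate.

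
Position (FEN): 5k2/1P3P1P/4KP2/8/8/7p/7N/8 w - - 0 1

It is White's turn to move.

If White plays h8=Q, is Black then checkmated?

After h8=Q: black king on f8; in check: yes, from the white queen on h8.
King squares — e7: attacked by Ke6; f7: attacked by Ke6; g7: attacked by Pf6; e8: attacked by Pf7; g8: attacked by Pf7.
Black has no legal moves → checkmate.

yes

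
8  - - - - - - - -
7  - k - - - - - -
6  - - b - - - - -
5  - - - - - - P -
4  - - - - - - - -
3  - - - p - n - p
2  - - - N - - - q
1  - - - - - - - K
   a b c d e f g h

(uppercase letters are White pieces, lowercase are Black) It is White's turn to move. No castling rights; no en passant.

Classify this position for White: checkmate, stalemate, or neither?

White to move; white king on h1.
In check: yes, from the black queen on h2.
King squares — g1: attacked by Qh2; g2: attacked by Qh2; h2: attacked by Nf3.
Legal moves for White: none.
In check with no legal moves → checkmate.

checkmate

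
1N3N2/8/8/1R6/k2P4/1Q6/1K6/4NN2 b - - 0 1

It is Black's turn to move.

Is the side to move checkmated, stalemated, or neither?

Black to move; black king on a4.
In check: yes, from the white queen on b3.
King squares — a3: attacked by Kb2; b3: attacked by Kb2; b4: attacked by Qb3; a5: attacked by Rb5; b5: attacked by Qb3.
Legal moves for Black: none.
In check with no legal moves → checkmate.

checkmate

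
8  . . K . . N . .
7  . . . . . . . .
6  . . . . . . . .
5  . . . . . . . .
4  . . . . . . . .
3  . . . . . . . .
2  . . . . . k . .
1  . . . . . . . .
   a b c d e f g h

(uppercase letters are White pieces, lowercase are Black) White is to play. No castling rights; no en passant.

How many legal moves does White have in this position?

White to move; king on c8.
In check: no.
Legal moves: Nh7, Nd7, Ng6, Ne6, Kd8, Kb8, Kd7, Kc7, Kb7.
Count: 9.

9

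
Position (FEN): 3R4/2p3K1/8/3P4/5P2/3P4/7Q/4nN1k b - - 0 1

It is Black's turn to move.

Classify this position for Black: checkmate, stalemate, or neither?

Black to move; black king on h1.
In check: yes, from the white queen on h2.
King squares — g1: attacked by Qh2; g2: attacked by Qh2; h2: attacked by Nf1.
Legal moves for Black: none.
In check with no legal moves → checkmate.

checkmate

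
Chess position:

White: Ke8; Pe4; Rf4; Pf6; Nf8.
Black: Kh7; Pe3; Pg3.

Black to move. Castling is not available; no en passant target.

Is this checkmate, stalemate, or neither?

Black to move; black king on h7.
In check: yes, from the white knight on f8.
King squares — g6: attacked by Nf8; h6: available; g7: attacked by Pf6; g8: available; h8: available.
Legal moves for Black: Kh8, Kg8, Kh6.
Black is in check but has 3 legal moves → neither.

neither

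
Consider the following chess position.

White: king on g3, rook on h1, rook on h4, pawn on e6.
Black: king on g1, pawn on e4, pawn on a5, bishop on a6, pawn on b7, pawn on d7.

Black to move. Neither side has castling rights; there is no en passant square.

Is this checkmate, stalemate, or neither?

Black to move; black king on g1.
In check: yes, from the white rook on h1.
King squares — f1: attacked by Rh1; h1: attacked by Rh4; f2: attacked by Kg3; g2: attacked by Kg3; h2: attacked by Rh1.
Legal moves for Black: none.
In check with no legal moves → checkmate.

checkmate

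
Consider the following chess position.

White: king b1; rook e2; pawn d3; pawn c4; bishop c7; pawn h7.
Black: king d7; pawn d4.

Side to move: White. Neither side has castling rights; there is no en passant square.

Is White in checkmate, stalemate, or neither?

White to move; white king on b1.
In check: no.
Legal moves for White include: Bd8, Bb8, Bd6, Bb6, Be5, Ba5, Bf4, Bg3, Bh2, Re8, Re7+, Re6, Re5, Re4, Re3, Rh2, Rg2, Rf2, ... (list truncated; more exist).
White has legal moves and is not in check → neither.

neither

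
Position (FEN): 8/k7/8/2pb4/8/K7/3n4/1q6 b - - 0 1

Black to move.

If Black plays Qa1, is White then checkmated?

After Qa1: white king on a3; in check: yes, from the black queen on a1.
King squares — a2: attacked by Qa1; b2: attacked by Qa1; b3: attacked by Nd2; a4: attacked by Qa1; b4: attacked by Pc5.
White has no legal moves → checkmate.

yes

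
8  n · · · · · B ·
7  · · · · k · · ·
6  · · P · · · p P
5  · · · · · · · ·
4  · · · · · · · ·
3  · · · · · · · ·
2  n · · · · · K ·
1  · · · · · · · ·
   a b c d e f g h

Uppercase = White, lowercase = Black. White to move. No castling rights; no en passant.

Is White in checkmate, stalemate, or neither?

White to move; white king on g2.
In check: no.
Legal moves for White: Bh7, Bf7, Be6, Bd5, Bc4, Bb3, Bxa2, Kh3, Kg3, Kf3, Kh2, Kf2, Kh1, Kg1, Kf1, h7, c7.
White has 17 legal moves and is not in check → neither.

neither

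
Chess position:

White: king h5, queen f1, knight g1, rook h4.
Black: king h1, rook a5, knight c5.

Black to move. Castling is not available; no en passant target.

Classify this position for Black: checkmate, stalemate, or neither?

checkmate

Black to move; black king on h1.
In check: yes, from the white rook on h4.
King squares — g1: attacked by Qf1; g2: attacked by Qf1; h2: attacked by Rh4.
Legal moves for Black: none.
In check with no legal moves → checkmate.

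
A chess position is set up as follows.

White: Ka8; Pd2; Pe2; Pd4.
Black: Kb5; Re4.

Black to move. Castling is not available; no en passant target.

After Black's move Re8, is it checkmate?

After Re8: white king on a8; in check: yes, from the black rook on e8.
White has 2 legal replies: Kb7, Ka7.
In check but a legal move exists → not checkmate.

no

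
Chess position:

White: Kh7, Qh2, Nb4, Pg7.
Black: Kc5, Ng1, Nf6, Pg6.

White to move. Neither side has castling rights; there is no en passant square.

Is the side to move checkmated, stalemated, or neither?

neither

White to move; white king on h7.
In check: yes, from the black knight on f6.
Legal moves for White: Kh8, Kh6, Kxg6.
White is in check but has 3 legal moves → neither.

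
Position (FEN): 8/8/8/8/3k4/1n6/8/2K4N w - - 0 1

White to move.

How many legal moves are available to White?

White to move; king on c1.
In check: yes, from the black knight on b3.
Legal moves: Kc2, Kb2, Kd1, Kb1.
Count: 4.

4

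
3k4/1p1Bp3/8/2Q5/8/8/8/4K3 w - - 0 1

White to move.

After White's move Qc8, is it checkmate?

After Qc8: black king on d8; in check: yes, from the white queen on c8.
King squares — c7: attacked by Qc8; d7: attacked by Qc8; e7: own pawn; c8: attacked by Bd7; e8: attacked by Bd7.
Black has no legal moves → checkmate.

yes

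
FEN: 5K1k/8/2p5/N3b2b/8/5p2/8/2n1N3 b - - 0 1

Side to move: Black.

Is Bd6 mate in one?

After Bd6: white king on f8; in check: yes, from the black bishop on d6.
King squares — e7: attacked by Bd6; f7: attacked by Bh5; g7: attacked by Kh8; e8: attacked by Bh5; g8: attacked by Kh8.
White has no legal moves → checkmate.

yes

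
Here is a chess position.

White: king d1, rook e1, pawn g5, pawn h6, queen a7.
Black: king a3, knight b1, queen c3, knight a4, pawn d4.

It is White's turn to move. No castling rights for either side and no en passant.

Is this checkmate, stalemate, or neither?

White to move; white king on d1.
In check: no.
Legal moves for White include: Qb8, Qa8, Qh7, Qg7, Qf7, Qe7+, Qd7, Qc7, Qb7, Qb6, Qa6, Qc5+, Qa5, Qxd4, Qxa4+, Re8, Re7, Re6, ... (list truncated; more exist).
White has legal moves and is not in check → neither.

neither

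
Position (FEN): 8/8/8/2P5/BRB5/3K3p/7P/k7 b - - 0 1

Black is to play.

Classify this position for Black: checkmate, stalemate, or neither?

stalemate

Black to move; black king on a1.
In check: no.
King squares — b1: attacked by Rb4; a2: attacked by Bc4; b2: attacked by Rb4.
Legal moves for Black: none.
Not in check and no legal moves → stalemate.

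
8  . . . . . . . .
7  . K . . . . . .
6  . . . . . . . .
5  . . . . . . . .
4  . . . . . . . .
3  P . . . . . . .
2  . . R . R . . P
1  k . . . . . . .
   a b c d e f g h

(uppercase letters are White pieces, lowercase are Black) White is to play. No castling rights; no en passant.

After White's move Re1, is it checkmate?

After Re1: black king on a1; in check: yes, from the white rook on e1.
King squares — b1: attacked by Re1; a2: attacked by Rc2; b2: attacked by Rc2.
Black has no legal moves → checkmate.

yes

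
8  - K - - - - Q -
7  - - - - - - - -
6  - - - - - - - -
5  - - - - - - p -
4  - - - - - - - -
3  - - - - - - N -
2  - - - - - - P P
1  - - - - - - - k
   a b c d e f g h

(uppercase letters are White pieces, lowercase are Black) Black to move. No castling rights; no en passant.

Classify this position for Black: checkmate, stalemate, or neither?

Black to move; black king on h1.
In check: yes, from the white knight on g3.
King squares — g1: available; g2: available; h2: available.
Legal moves for Black: Kxh2, Kxg2, Kg1.
Black is in check but has 3 legal moves → neither.

neither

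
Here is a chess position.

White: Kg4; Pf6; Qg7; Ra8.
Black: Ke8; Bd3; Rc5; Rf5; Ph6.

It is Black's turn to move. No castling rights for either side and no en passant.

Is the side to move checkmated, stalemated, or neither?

neither

Black to move; black king on e8.
In check: yes, from the white rook on a8.
King squares — d7: attacked by Qg7; e7: attacked by Pf6; f7: attacked by Qg7; d8: attacked by Ra8; f8: attacked by Qg7.
Legal moves for Black: Rc8.
Black is in check but has 1 legal move → neither.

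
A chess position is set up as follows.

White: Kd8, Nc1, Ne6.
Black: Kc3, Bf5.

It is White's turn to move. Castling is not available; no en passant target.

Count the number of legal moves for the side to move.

16

White to move; king on d8.
In check: no.
Legal moves: Ke8, Kc8, Ke7, Kd7, Kc7, Nf8, Ng7, Nc7, Ng5, Nc5, Nf4, Nd4, Nd3, Nb3, Ne2+, Na2+.
Count: 16.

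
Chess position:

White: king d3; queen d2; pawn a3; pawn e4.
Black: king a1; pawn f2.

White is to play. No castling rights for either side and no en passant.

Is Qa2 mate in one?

no

After Qa2: black king on a1; in check: yes, from the white queen on a2.
Black has 1 legal reply: Kxa2.
In check but a legal move exists → not checkmate.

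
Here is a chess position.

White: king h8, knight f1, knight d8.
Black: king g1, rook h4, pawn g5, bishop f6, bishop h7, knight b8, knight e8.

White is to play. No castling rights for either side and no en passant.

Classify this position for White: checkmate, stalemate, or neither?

checkmate

White to move; white king on h8.
In check: yes, from the black bishop on f6.
King squares — g7: attacked by Bf6; h7: attacked by Rh4; g8: attacked by Bh7.
Legal moves for White: none.
In check with no legal moves → checkmate.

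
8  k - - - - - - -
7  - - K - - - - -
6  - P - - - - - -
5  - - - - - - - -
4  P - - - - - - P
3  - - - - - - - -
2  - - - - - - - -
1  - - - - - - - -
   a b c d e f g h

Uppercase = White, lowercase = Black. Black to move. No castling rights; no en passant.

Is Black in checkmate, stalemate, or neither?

Black to move; black king on a8.
In check: no.
King squares — a7: attacked by Pb6; b7: attacked by Kc7; b8: attacked by Kc7.
Legal moves for Black: none.
Not in check and no legal moves → stalemate.

stalemate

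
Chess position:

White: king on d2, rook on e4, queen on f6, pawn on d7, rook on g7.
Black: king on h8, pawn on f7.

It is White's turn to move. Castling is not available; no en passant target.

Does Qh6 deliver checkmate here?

yes

After Qh6: black king on h8; in check: yes, from the white queen on h6.
King squares — g7: attacked by Qh6; h7: attacked by Qh6; g8: attacked by Rg7.
Black has no legal moves → checkmate.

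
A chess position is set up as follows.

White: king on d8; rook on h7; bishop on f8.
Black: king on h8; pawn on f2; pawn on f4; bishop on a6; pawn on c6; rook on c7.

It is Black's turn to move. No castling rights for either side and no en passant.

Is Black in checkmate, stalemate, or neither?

neither

Black to move; black king on h8.
In check: yes, from the white rook on h7.
King squares — g7: attacked by Rh7; h7: available; g8: available.
Legal moves for Black: Kg8, Kxh7, Rxh7.
Black is in check but has 3 legal moves → neither.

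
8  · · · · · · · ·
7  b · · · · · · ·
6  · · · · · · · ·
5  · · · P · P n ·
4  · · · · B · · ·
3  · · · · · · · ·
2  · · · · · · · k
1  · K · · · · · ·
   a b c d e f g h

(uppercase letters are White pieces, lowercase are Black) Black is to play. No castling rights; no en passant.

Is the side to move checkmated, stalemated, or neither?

Black to move; black king on h2.
In check: no.
Legal moves for Black: Bb8, Bb6, Bc5, Bd4, Be3, Bf2, Bg1, Nh7, Nf7, Ne6, Nxe4, Nh3, Nf3, Kh3, Kg3, Kg1.
Black has 16 legal moves and is not in check → neither.

neither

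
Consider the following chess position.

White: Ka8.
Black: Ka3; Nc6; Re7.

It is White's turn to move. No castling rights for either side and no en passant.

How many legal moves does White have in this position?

White to move; king on a8.
In check: no.
Legal moves: none.
Count: 0.

0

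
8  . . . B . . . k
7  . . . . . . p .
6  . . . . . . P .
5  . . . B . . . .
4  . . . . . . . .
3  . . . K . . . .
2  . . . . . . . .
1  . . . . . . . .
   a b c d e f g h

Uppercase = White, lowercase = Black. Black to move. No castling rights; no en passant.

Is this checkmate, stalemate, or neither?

Black to move; black king on h8.
In check: no.
King squares — g7: own pawn; h7: attacked by Pg6; g8: attacked by Bd5.
Legal moves for Black: none.
Not in check and no legal moves → stalemate.

stalemate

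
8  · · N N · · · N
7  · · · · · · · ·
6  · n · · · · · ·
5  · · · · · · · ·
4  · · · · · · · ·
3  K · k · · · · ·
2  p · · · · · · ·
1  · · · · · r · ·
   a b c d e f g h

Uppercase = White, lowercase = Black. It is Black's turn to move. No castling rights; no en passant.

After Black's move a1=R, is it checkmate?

yes

After a1=R: white king on a3; in check: yes, from the black rook on a1.
King squares — a2: attacked by Ra1; b2: attacked by Kc3; b3: attacked by Kc3; a4: attacked by Ra1; b4: attacked by Kc3.
White has no legal moves → checkmate.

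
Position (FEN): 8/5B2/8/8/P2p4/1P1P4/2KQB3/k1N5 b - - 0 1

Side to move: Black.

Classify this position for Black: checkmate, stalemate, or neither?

Black to move; black king on a1.
In check: no.
King squares — b1: attacked by Kc2; a2: attacked by Nc1; b2: attacked by Kc2.
Legal moves for Black: none.
Not in check and no legal moves → stalemate.

stalemate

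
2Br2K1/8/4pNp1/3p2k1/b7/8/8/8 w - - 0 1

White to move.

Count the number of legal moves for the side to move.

4

White to move; king on g8.
In check: yes, from the black rook on d8.
Legal moves: Kh7, Kg7, Kf7, Ne8.
Count: 4.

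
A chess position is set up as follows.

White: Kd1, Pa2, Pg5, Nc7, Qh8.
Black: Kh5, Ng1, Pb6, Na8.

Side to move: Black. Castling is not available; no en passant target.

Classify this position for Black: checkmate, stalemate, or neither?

Black to move; black king on h5.
In check: yes, from the white queen on h8.
Legal moves for Black: Kg6, Kxg5, Kg4.
Black is in check but has 3 legal moves → neither.

neither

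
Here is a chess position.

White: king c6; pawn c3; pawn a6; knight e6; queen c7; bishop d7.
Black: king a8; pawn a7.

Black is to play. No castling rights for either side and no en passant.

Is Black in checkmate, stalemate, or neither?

Black to move; black king on a8.
In check: no.
King squares — a7: own pawn; b7: attacked by Pa6; b8: attacked by Qc7.
Legal moves for Black: none.
Not in check and no legal moves → stalemate.

stalemate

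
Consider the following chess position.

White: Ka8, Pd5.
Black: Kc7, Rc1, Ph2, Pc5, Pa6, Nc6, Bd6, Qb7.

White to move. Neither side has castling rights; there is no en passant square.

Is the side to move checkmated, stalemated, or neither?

White to move; white king on a8.
In check: yes, from the black queen on b7.
King squares — a7: attacked by Nc6; b7: attacked by Kc7; b8: attacked by Nc6.
Legal moves for White: none.
In check with no legal moves → checkmate.

checkmate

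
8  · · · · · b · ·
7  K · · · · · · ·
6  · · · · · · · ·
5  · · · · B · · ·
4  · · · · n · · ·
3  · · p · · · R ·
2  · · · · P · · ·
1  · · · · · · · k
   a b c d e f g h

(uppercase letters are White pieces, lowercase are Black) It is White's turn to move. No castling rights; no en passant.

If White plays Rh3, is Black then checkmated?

no

After Rh3: black king on h1; in check: yes, from the white rook on h3.
Black has 2 legal replies: Kg2, Kg1.
In check but a legal move exists → not checkmate.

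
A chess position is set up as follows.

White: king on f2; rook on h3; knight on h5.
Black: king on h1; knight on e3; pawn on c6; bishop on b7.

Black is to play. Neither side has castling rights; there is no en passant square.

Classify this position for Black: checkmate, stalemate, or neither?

checkmate

Black to move; black king on h1.
In check: yes, from the white rook on h3.
King squares — g1: attacked by Kf2; g2: attacked by Kf2; h2: attacked by Rh3.
Legal moves for Black: none.
In check with no legal moves → checkmate.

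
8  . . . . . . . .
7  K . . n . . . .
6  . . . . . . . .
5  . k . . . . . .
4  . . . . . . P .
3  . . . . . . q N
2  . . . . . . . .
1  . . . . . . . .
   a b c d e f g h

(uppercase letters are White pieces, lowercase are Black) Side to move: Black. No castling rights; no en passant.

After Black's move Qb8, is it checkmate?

yes

After Qb8: white king on a7; in check: yes, from the black queen on b8.
King squares — a6: attacked by Kb5; b6: attacked by Kb5; b7: attacked by Qb8; a8: attacked by Qb8; b8: attacked by Nd7.
White has no legal moves → checkmate.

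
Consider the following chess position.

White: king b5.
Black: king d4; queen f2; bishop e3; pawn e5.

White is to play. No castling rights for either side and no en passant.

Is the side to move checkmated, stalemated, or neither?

White to move; white king on b5.
In check: no.
Legal moves for White: Kc6, Kb6, Ka6, Ka5, Kb4, Ka4.
White has 6 legal moves and is not in check → neither.

neither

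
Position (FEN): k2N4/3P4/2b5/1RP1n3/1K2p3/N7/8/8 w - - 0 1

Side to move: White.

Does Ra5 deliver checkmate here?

no

After Ra5: black king on a8; in check: yes, from the white rook on a5.
Black has 1 legal reply: Kb8.
In check but a legal move exists → not checkmate.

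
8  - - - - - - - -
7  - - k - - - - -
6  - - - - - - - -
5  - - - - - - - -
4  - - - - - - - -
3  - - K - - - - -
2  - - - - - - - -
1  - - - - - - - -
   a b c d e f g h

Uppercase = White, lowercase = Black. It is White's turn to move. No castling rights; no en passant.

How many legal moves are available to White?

White to move; king on c3.
In check: no.
Legal moves: Kd4, Kc4, Kb4, Kd3, Kb3, Kd2, Kc2, Kb2.
Count: 8.

8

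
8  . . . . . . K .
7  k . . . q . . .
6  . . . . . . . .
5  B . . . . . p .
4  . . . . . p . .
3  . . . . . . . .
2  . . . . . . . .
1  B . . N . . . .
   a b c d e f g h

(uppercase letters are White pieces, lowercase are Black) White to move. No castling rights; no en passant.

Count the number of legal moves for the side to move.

White to move; king on g8.
In check: no.
Legal moves: Kh8, Bd8, Bc7, Bb6+, Bb4, B5c3, Bd2, Be1, Ne3, Nc3, Nf2, Nb2, Bh8, Bg7, Bf6, Be5, Bd4+, B1c3, Bb2.
Count: 19.

19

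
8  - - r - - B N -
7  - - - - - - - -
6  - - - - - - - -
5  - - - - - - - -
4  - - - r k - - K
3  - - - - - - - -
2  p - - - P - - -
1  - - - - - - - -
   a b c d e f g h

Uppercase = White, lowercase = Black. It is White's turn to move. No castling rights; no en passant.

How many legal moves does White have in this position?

16

White to move; king on h4.
In check: no.
Legal moves: Ne7, Nh6, Nf6+, Bg7, Be7, Bh6, Bd6, Bc5, Bb4, Ba3, Kh5, Kg5, Kg4, Kh3, Kg3, e3.
Count: 16.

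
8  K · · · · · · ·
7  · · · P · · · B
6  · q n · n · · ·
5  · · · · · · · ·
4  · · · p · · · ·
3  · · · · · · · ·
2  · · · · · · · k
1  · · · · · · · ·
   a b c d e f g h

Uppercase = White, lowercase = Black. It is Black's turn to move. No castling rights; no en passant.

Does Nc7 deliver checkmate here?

After Nc7: white king on a8; in check: yes, from the black knight on c7.
King squares — a7: attacked by Qb6; b7: attacked by Qb6; b8: attacked by Qb6.
White has no legal moves → checkmate.

yes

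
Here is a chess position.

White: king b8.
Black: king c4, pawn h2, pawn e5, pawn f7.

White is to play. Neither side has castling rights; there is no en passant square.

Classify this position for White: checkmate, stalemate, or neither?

White to move; white king on b8.
In check: no.
Legal moves for White: Kc8, Ka8, Kc7, Kb7, Ka7.
White has 5 legal moves and is not in check → neither.

neither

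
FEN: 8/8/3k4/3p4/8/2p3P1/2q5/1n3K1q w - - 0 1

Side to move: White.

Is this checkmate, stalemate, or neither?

checkmate

White to move; white king on f1.
In check: yes, from the black queen on h1.
King squares — e1: attacked by Qh1; g1: attacked by Qh1; e2: attacked by Qc2; f2: attacked by Qc2; g2: attacked by Qh1.
Legal moves for White: none.
In check with no legal moves → checkmate.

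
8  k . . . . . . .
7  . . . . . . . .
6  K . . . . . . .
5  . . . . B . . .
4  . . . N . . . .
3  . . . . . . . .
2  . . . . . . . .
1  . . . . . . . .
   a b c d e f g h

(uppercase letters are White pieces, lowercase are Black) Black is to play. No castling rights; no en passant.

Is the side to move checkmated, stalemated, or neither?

stalemate

Black to move; black king on a8.
In check: no.
King squares — a7: attacked by Ka6; b7: attacked by Ka6; b8: attacked by Be5.
Legal moves for Black: none.
Not in check and no legal moves → stalemate.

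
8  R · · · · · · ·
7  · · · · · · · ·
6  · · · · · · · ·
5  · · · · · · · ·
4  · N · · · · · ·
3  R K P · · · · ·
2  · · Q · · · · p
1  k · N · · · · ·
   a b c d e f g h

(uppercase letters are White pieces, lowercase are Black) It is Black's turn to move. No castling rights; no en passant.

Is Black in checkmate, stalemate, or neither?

checkmate

Black to move; black king on a1.
In check: yes, from the white rook on a3.
King squares — b1: attacked by Qc2; a2: attacked by Nc1; b2: attacked by Qc2.
Legal moves for Black: none.
In check with no legal moves → checkmate.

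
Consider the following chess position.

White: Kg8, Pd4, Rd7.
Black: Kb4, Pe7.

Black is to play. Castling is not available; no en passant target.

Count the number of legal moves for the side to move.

9

Black to move; king on b4.
In check: no.
Legal moves: Kb5, Ka5, Kc4, Ka4, Kc3, Kb3, Ka3, e6, e5.
Count: 9.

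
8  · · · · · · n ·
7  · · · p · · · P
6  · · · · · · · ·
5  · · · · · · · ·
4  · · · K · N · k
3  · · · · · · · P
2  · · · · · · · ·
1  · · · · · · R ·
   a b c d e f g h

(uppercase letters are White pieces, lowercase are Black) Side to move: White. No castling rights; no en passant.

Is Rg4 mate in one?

yes

After Rg4: black king on h4; in check: yes, from the white rook on g4.
King squares — g3: attacked by Rg4; h3: attacked by Nf4; g4: attacked by Ph3; g5: attacked by Rg4; h5: attacked by Nf4.
Black has no legal moves → checkmate.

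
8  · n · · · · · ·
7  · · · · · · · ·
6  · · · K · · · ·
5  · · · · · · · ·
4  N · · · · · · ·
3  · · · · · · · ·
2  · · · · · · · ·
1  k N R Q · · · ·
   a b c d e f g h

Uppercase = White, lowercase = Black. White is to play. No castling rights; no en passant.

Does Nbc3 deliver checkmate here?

After Nbc3: black king on a1; in check: yes, from the white rook on c1.
King squares — b1: attacked by Rc1; a2: attacked by Nc3; b2: attacked by Na4.
Black has no legal moves → checkmate.

yes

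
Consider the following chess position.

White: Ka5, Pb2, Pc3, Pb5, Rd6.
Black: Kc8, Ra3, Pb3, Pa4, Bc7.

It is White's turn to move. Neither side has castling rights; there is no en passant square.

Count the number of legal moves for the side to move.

4

White to move; king on a5.
In check: yes, from the black bishop on c7.
Legal moves: Ka6, Kb4, Rb6, b6.
Count: 4.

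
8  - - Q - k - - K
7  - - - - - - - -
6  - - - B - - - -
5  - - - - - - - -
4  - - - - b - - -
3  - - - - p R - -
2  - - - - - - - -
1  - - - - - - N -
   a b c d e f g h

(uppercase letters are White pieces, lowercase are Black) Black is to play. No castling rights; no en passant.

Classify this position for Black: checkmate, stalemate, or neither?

checkmate

Black to move; black king on e8.
In check: yes, from the white queen on c8.
King squares — d7: attacked by Qc8; e7: attacked by Bd6; f7: attacked by Rf3; d8: attacked by Qc8; f8: attacked by Rf3.
Legal moves for Black: none.
In check with no legal moves → checkmate.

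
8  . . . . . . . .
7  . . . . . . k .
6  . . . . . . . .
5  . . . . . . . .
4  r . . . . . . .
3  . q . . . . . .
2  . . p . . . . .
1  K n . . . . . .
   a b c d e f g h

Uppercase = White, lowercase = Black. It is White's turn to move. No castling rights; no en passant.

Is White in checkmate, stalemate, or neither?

White to move; white king on a1.
In check: yes, from the black rook on a4.
King squares — b1: attacked by Pc2; a2: attacked by Qb3; b2: attacked by Qb3.
Legal moves for White: none.
In check with no legal moves → checkmate.

checkmate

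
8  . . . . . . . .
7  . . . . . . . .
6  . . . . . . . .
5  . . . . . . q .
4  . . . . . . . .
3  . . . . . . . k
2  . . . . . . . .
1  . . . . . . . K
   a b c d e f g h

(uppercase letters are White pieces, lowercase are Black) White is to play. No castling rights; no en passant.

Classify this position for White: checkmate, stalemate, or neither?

White to move; white king on h1.
In check: no.
King squares — g1: attacked by Qg5; g2: attacked by Kh3; h2: attacked by Kh3.
Legal moves for White: none.
Not in check and no legal moves → stalemate.

stalemate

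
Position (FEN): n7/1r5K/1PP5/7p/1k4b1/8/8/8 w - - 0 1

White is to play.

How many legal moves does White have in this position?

White to move; king on h7.
In check: yes, from the black rook on b7.
Legal moves: Kh8, Kg8, Kh6, Kg6, cxb7, c7.
Count: 6.

6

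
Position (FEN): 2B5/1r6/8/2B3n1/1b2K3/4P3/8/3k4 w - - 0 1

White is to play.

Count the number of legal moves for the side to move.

6

White to move; king on e4.
In check: yes, from the black knight on g5.
Legal moves: Kf5, Ke5, Kd5, Kf4, Kd4, Kd3.
Count: 6.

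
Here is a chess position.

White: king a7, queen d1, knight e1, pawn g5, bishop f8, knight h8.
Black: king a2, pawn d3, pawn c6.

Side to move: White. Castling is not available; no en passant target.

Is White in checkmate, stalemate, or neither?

neither

White to move; white king on a7.
In check: no.
Legal moves for White include: Nf7, Ng6, Bg7, Be7, Bh6, Bd6, Bc5, Bb4, Ba3, Kb8, Ka8, Kb7, Kb6, Ka6, Nf3, Nxd3, Ng2, Nc2, ... (list truncated; more exist).
White has legal moves and is not in check → neither.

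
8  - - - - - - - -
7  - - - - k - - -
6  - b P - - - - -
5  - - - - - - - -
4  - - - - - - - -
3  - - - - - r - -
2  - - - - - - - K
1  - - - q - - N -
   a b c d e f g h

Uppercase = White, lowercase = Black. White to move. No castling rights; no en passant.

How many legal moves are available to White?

White to move; king on h2.
In check: no.
Legal moves: Kg2, Kh1, Nh3, Nxf3, Ne2, c7.
Count: 6.

6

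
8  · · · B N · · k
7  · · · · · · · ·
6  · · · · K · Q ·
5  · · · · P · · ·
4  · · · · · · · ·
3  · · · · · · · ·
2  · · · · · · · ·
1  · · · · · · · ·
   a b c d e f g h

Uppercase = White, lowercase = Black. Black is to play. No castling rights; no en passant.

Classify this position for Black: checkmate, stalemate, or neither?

Black to move; black king on h8.
In check: no.
King squares — g7: attacked by Qg6; h7: attacked by Qg6; g8: attacked by Qg6.
Legal moves for Black: none.
Not in check and no legal moves → stalemate.

stalemate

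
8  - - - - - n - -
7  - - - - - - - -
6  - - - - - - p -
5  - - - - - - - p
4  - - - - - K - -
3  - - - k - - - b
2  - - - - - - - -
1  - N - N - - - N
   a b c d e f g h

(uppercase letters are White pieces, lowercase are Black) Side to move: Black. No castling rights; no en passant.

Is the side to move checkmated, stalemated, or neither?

neither

Black to move; black king on d3.
In check: no.
Legal moves for Black: Nh7, Nd7, Ne6+, Bc8, Bd7, Be6, Bf5, Bg4, Bg2, Bf1, Kd4, Kc4, Ke2, Kc2, g5+, h4.
Black has 16 legal moves and is not in check → neither.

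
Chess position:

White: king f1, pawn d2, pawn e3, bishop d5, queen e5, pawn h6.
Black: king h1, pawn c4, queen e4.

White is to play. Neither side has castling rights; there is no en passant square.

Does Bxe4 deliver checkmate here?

After Bxe4: black king on h1; in check: yes, from the white bishop on e4.
King squares — g1: attacked by Kf1; g2: attacked by Kf1; h2: attacked by Qe5.
Black has no legal moves → checkmate.

yes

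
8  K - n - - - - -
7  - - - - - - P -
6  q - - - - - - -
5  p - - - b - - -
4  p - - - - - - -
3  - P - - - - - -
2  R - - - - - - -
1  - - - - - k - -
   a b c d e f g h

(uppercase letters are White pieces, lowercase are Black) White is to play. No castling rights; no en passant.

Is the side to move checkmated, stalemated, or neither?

checkmate

White to move; white king on a8.
In check: yes, from the black queen on a6.
King squares — a7: attacked by Qa6; b7: attacked by Qa6; b8: attacked by Be5.
Legal moves for White: none.
In check with no legal moves → checkmate.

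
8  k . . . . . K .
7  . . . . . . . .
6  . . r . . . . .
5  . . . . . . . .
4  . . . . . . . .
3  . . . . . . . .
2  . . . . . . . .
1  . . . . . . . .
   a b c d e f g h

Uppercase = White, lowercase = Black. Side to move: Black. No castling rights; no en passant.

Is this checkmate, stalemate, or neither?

neither

Black to move; black king on a8.
In check: no.
Legal moves for Black: Kb8, Kb7, Ka7, Rc8+, Rc7, Rh6, Rg6+, Rf6, Re6, Rd6, Rb6, Ra6, Rc5, Rc4, Rc3, Rc2, Rc1.
Black has 17 legal moves and is not in check → neither.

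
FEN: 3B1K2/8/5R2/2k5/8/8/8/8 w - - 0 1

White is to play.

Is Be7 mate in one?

After Be7: black king on c5; in check: yes, from the white bishop on e7.
Black has 4 legal replies: Kd5, Kb5, Kd4, Kc4.
In check but a legal move exists → not checkmate.

no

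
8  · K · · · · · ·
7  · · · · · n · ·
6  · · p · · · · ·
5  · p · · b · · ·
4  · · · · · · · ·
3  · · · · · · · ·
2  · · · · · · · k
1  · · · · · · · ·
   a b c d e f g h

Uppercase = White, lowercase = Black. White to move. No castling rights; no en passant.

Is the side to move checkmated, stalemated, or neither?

neither

White to move; white king on b8.
In check: yes, from the black bishop on e5.
King squares — a7: available; b7: available; c7: attacked by Be5; a8: available; c8: available.
Legal moves for White: Kc8, Ka8, Kb7, Ka7.
White is in check but has 4 legal moves → neither.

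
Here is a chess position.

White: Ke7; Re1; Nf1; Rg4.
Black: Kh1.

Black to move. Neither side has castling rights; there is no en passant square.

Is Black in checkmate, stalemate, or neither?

stalemate

Black to move; black king on h1.
In check: no.
King squares — g1: attacked by Rg4; g2: attacked by Rg4; h2: attacked by Nf1.
Legal moves for Black: none.
Not in check and no legal moves → stalemate.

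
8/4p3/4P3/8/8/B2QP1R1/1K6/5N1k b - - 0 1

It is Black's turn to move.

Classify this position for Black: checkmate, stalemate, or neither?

stalemate

Black to move; black king on h1.
In check: no.
King squares — g1: attacked by Rg3; g2: attacked by Rg3; h2: attacked by Nf1.
Legal moves for Black: none.
Not in check and no legal moves → stalemate.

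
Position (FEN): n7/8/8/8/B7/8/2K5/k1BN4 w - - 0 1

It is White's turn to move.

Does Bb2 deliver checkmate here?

no

After Bb2: black king on a1; in check: yes, from the white bishop on b2.
Black has 1 legal reply: Ka2.
In check but a legal move exists → not checkmate.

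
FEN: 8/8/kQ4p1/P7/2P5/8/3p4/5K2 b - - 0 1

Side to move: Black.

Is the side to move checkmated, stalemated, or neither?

Black to move; black king on a6.
In check: yes, from the white queen on b6.
King squares — a5: attacked by Qb6; b5: attacked by Pc4; b6: attacked by Pa5; a7: attacked by Qb6; b7: attacked by Qb6.
Legal moves for Black: none.
In check with no legal moves → checkmate.

checkmate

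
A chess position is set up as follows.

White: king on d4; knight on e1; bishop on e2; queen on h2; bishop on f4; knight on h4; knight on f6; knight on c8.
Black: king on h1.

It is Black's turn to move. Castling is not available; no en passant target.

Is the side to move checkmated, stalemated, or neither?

Black to move; black king on h1.
In check: yes, from the white queen on h2.
King squares — g1: attacked by Qh2; g2: attacked by Ne1; h2: attacked by Bf4.
Legal moves for Black: none.
In check with no legal moves → checkmate.

checkmate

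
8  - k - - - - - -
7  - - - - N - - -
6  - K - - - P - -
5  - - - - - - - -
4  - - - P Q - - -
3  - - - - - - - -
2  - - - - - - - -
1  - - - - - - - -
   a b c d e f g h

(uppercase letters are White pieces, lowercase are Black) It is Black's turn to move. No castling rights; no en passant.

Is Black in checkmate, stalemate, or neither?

Black to move; black king on b8.
In check: no.
King squares — a7: attacked by Kb6; b7: attacked by Qe4; c7: attacked by Kb6; a8: attacked by Qe4; c8: attacked by Ne7.
Legal moves for Black: none.
Not in check and no legal moves → stalemate.

stalemate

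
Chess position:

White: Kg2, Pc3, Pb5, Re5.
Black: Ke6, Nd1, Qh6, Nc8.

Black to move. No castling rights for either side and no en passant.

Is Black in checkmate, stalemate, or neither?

neither

Black to move; black king on e6.
In check: yes, from the white rook on e5.
King squares — d5: attacked by Re5; e5: available; f5: attacked by Re5; d6: available; f6: available; d7: available; e7: attacked by Re5; f7: available.
Legal moves for Black: Kf7, Kd7, Kf6, Kd6, Kxe5.
Black is in check but has 5 legal moves → neither.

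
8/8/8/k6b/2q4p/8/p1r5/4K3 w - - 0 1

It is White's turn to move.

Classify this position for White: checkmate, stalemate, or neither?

White to move; white king on e1.
In check: no.
King squares — d1: attacked by Bh5; f1: attacked by Qc4; d2: attacked by Rc2; e2: attacked by Rc2; f2: attacked by Rc2.
Legal moves for White: none.
Not in check and no legal moves → stalemate.

stalemate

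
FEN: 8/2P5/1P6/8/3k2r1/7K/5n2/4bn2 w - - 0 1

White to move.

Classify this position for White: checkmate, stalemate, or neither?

White to move; white king on h3.
In check: yes, from the black knight on f2.
King squares — g2: attacked by Rg4; h2: attacked by Nf1; g3: attacked by Nf1; g4: attacked by Nf2; h4: attacked by Rg4.
Legal moves for White: none.
In check with no legal moves → checkmate.

checkmate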